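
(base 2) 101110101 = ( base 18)12d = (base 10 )373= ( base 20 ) ID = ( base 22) GL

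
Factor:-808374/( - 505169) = 115482/72167 = 2^1*3^1* 19^1*1013^1*72167^( - 1 )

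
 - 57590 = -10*5759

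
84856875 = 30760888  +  54095987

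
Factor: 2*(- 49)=- 2^1*7^2 = -98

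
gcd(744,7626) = 186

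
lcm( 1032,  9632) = 28896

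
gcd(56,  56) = 56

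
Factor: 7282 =2^1*11^1*331^1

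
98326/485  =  202 + 356/485= 202.73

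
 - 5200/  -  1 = 5200+ 0/1 = 5200.00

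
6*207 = 1242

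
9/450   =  1/50=0.02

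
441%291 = 150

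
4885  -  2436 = 2449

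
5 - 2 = 3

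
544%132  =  16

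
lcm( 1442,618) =4326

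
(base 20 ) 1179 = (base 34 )7df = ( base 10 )8549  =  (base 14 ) 3189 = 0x2165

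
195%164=31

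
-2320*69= - 160080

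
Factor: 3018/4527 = 2^1*3^( - 1) = 2/3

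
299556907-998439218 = - 698882311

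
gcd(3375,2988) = 9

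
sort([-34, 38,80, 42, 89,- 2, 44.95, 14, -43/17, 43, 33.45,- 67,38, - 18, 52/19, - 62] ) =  [ - 67, - 62, - 34,-18, - 43/17, -2, 52/19, 14,  33.45, 38, 38, 42 , 43, 44.95, 80,  89]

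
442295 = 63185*7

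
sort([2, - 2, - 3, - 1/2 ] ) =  [ - 3, - 2 , -1/2 , 2] 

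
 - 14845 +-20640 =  - 35485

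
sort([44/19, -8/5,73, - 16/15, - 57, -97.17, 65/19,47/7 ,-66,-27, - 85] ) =[ - 97.17, - 85, - 66, - 57, -27, - 8/5, - 16/15,44/19,65/19,47/7,73]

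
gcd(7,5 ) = 1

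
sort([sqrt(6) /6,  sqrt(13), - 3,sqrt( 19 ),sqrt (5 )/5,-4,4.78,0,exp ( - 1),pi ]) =[ - 4,  -  3,  0,exp( - 1 ),sqrt( 6)/6, sqrt (5)/5, pi,sqrt (13),sqrt(19), 4.78]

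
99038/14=49519/7= 7074.14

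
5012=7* 716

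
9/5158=9/5158 = 0.00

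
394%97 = 6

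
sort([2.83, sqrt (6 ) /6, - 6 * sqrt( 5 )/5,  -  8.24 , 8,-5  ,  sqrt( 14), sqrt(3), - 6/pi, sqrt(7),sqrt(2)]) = [ - 8.24,- 5, - 6*sqrt(5)/5, - 6/pi , sqrt ( 6) /6,sqrt( 2), sqrt(3), sqrt( 7) , 2.83, sqrt( 14),  8]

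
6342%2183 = 1976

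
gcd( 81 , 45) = 9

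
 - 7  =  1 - 8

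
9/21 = 3/7=0.43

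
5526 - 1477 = 4049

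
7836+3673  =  11509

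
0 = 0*530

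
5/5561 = 5/5561 =0.00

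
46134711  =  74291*621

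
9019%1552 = 1259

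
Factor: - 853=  - 853^1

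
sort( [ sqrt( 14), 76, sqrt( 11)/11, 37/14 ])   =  [ sqrt(11 ) /11,37/14,sqrt( 14),76] 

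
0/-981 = 0/1 = - 0.00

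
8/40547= 8/40547 = 0.00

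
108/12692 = 27/3173 = 0.01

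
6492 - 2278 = 4214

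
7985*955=7625675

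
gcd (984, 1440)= 24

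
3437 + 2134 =5571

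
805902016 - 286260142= 519641874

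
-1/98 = - 1/98 = - 0.01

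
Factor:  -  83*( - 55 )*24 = 109560= 2^3*3^1*5^1*11^1 * 83^1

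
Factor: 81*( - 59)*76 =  - 2^2 * 3^4 * 19^1*59^1 = - 363204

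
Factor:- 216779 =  - 216779^1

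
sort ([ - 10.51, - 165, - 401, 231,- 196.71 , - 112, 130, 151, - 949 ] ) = [ - 949 ,-401 , - 196.71 ,- 165, - 112 , - 10.51,130 , 151 , 231] 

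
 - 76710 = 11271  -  87981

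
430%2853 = 430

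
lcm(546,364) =1092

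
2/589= 2/589=0.00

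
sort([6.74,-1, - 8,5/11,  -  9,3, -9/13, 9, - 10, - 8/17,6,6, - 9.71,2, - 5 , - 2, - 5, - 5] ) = [ -10,- 9.71, -9, - 8, - 5, - 5, - 5, - 2, - 1,- 9/13, - 8/17, 5/11,  2 , 3,6, 6,6.74,9 ]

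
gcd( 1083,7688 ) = 1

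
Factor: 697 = 17^1 * 41^1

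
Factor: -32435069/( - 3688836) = 2^ (-2)* 3^( - 1 )*73^( - 1 )  *  4211^( - 1 ) *32435069^1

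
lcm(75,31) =2325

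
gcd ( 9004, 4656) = 4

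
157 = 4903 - 4746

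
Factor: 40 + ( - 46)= - 6 = - 2^1*3^1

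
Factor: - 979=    - 11^1 * 89^1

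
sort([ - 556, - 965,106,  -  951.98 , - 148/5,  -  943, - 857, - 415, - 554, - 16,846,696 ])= [ -965, - 951.98, - 943 , - 857, - 556 , - 554, - 415, - 148/5, - 16, 106, 696,  846] 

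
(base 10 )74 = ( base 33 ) 28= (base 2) 1001010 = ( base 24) 32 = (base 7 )134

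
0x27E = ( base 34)iq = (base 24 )12E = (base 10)638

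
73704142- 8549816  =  65154326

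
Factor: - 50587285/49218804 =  - 2^ ( - 2 )*3^( - 2)*5^1 * 7^1*23^( - 1 )*59443^( - 1)*1445351^1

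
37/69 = 37/69 = 0.54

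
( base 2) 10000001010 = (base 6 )4442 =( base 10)1034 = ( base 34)ue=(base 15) 48E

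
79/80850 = 79/80850 = 0.00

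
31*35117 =1088627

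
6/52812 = 1/8802 = 0.00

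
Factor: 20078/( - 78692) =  - 10039/39346 = -  2^(  -  1 )*103^(-1) * 191^( - 1 ) * 10039^1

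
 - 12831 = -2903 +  - 9928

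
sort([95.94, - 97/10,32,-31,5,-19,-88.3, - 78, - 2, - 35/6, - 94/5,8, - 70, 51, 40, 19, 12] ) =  [  -  88.3, - 78,-70,- 31,-19,  -  94/5,- 97/10, - 35/6,-2,5,8, 12, 19, 32, 40,51,95.94] 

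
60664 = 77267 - 16603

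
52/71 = 52/71 = 0.73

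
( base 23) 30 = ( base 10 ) 69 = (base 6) 153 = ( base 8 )105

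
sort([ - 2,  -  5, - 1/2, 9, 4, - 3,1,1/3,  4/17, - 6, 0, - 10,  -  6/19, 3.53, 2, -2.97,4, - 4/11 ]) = [ - 10, - 6, - 5, - 3, - 2.97, - 2, - 1/2, - 4/11, - 6/19,0, 4/17,1/3, 1, 2, 3.53,4,4, 9 ] 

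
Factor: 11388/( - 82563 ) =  - 4/29 = - 2^2*29^( - 1 ) 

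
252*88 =22176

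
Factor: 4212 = 2^2*3^4*13^1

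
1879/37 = 50 + 29/37 =50.78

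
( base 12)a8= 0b10000000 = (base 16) 80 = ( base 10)128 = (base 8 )200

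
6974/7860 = 3487/3930= 0.89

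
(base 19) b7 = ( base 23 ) 99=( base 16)D8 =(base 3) 22000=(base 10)216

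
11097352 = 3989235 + 7108117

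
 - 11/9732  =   - 11/9732 =- 0.00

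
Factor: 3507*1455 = 5102685 = 3^2*5^1*7^1*97^1*167^1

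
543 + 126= 669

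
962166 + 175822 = 1137988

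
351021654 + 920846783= 1271868437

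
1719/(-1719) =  - 1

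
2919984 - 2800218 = 119766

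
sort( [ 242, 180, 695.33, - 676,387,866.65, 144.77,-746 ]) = [ - 746,-676, 144.77, 180, 242, 387, 695.33, 866.65]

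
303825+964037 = 1267862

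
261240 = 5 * 52248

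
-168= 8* (-21)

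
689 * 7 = 4823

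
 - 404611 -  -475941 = 71330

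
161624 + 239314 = 400938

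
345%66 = 15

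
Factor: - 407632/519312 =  - 73/93 = -3^(  -  1 )*31^ ( - 1)*73^1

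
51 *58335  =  2975085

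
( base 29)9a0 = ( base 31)85g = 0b1111010110011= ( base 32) 7LJ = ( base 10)7859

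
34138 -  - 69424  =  103562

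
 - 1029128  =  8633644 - 9662772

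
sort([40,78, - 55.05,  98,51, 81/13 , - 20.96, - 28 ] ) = [ - 55.05, - 28, - 20.96,  81/13,40,51, 78,98] 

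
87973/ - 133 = -87973/133 = - 661.45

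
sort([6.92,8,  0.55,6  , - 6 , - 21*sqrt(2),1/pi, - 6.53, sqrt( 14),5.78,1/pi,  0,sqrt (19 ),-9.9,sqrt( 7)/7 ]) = [-21*sqrt( 2), - 9.9, - 6.53,-6,  0,1/pi, 1/pi,sqrt(7)/7,0.55, sqrt(14),sqrt( 19 ),5.78, 6,6.92,8]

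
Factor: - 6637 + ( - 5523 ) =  - 12160  =  - 2^7*5^1  *  19^1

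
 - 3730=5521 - 9251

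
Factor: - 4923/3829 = - 9/7 = - 3^2*7^( - 1)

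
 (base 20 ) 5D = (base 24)4H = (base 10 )113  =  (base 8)161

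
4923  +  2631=7554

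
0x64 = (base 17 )5F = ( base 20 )50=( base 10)100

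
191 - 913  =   - 722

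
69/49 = 1+20/49 = 1.41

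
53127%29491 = 23636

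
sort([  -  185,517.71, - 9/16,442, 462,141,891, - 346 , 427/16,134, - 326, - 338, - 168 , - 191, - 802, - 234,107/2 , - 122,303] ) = [ - 802,- 346 , - 338, - 326, - 234,-191, - 185,-168,-122, - 9/16,427/16  ,  107/2,134,141,303, 442, 462, 517.71,891 ]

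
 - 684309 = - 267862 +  - 416447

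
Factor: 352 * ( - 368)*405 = -2^9*3^4*5^1*11^1*23^1  =  -  52462080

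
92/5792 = 23/1448 = 0.02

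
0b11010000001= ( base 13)9B1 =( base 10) 1665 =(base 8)3201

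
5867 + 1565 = 7432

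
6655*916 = 6095980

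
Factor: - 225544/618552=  - 233/639= -3^( - 2) * 71^(-1)*233^1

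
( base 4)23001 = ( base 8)1301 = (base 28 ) p5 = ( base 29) o9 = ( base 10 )705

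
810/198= 4 + 1/11 = 4.09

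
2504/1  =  2504 = 2504.00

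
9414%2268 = 342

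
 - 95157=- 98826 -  - 3669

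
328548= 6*54758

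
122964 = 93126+29838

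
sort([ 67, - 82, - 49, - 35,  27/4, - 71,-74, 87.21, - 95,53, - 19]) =[ -95 ,- 82, - 74,-71 , - 49,-35, - 19, 27/4 , 53, 67 , 87.21]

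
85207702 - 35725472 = 49482230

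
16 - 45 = - 29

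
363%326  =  37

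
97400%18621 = 4295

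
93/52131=31/17377 = 0.00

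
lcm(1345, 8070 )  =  8070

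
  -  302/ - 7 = 302/7= 43.14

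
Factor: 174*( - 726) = - 126324=- 2^2 *3^2*11^2 * 29^1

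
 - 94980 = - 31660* 3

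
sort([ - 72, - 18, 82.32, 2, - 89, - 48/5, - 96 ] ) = [ - 96, - 89, - 72, - 18 , - 48/5, 2, 82.32]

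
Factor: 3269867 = 211^1*15497^1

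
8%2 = 0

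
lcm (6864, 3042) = 267696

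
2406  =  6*401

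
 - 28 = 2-30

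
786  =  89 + 697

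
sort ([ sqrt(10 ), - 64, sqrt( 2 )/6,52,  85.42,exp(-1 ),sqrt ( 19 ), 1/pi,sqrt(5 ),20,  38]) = [-64, sqrt(2 )/6, 1/pi, exp( - 1) , sqrt(5 ),sqrt( 10 ), sqrt( 19) , 20,  38,52, 85.42] 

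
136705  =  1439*95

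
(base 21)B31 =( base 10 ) 4915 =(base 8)11463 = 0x1333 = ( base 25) 7lf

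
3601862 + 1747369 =5349231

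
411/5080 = 411/5080  =  0.08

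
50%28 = 22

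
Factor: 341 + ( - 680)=-339 = - 3^1  *113^1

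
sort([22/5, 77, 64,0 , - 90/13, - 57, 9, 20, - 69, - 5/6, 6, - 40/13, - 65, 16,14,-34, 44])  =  [-69 , - 65,-57, - 34, - 90/13,-40/13,-5/6,  0 , 22/5,6,9, 14, 16,20, 44, 64, 77]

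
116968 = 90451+26517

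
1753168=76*23068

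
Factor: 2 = 2^1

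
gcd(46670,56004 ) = 9334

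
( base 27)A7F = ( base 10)7494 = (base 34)6ge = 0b1110101000110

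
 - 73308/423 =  -24436/141 = - 173.30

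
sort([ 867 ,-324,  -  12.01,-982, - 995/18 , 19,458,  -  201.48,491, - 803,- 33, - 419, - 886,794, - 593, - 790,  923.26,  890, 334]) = [ - 982,-886, - 803, - 790, - 593,-419, - 324, - 201.48, - 995/18,-33, - 12.01, 19,334,  458,491,794, 867, 890, 923.26 ] 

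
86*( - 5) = - 430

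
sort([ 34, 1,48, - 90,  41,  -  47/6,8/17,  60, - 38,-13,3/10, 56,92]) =[ -90, - 38, -13,-47/6,  3/10, 8/17 , 1,  34, 41,  48, 56,60,92] 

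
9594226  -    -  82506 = 9676732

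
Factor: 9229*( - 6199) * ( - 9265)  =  5^1 * 11^1*17^1 * 109^1*839^1*6199^1 = 530055940315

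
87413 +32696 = 120109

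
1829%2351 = 1829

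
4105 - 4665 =- 560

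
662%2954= 662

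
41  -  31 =10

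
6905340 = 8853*780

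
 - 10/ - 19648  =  5/9824  =  0.00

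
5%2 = 1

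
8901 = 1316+7585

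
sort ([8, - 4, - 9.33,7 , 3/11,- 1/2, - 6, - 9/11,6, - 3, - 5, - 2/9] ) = [ - 9.33 , - 6,-5,-4, - 3, - 9/11 , - 1/2,-2/9, 3/11,  6,  7,8]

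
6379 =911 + 5468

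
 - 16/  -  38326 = 8/19163 = 0.00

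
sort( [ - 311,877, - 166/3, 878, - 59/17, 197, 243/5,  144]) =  [ - 311, - 166/3, - 59/17, 243/5, 144,  197, 877, 878] 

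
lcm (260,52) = 260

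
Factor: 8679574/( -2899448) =-4339787/1449724  =  - 2^( - 2)*362431^ ( -1)* 4339787^1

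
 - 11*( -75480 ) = 830280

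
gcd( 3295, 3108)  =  1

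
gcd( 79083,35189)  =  1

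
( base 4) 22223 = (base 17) 263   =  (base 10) 683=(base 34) k3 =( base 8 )1253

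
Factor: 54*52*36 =101088 = 2^5*3^5 * 13^1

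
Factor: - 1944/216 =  - 3^2 = - 9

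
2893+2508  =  5401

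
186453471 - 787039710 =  - 600586239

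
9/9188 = 9/9188 = 0.00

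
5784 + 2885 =8669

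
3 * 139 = 417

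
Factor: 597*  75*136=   2^3*3^2 * 5^2*17^1 * 199^1 = 6089400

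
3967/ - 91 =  - 3967/91 = -43.59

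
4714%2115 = 484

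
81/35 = 81/35 = 2.31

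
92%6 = 2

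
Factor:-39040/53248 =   -  305/416 = - 2^( -5)*5^1*13^ ( - 1) *61^1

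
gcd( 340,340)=340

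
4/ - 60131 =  - 1 + 60127/60131 = -0.00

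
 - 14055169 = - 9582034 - 4473135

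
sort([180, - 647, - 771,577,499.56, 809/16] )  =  [ - 771,-647,809/16, 180, 499.56,577 ]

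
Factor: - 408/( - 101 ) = 2^3*3^1*17^1*101^( - 1 ) 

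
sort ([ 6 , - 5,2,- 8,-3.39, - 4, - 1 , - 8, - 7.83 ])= [ - 8, - 8, - 7.83, - 5, - 4  , - 3.39,  -  1,2, 6 ] 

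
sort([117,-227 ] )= [ - 227,117 ] 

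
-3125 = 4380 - 7505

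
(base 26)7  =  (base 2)111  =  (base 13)7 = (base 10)7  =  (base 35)7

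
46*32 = 1472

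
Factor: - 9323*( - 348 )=3244404=   2^2*3^1 *29^1*9323^1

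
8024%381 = 23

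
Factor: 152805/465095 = 3^1*61^1*557^ ( - 1) = 183/557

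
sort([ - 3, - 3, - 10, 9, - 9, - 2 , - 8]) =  [ - 10, - 9, - 8, - 3, - 3, - 2,9]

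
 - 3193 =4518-7711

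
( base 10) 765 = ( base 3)1001100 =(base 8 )1375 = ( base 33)N6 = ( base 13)46B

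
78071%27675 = 22721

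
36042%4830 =2232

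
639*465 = 297135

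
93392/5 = 18678 + 2/5 = 18678.40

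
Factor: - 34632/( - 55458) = 2^2*3^( - 1 )*37^1*79^ ( - 1 ) = 148/237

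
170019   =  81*2099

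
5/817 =5/817 = 0.01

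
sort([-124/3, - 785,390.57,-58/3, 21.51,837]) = [ - 785,-124/3,-58/3,21.51,390.57, 837 ] 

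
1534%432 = 238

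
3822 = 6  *637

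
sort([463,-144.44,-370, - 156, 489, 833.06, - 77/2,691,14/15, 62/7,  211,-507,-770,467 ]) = [ - 770 ,-507,-370,-156, - 144.44,-77/2, 14/15,  62/7, 211, 463, 467,489,691, 833.06 ]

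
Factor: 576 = 2^6*3^2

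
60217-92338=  - 32121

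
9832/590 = 16 + 196/295 = 16.66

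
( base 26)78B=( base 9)6711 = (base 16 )1357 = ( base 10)4951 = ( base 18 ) f51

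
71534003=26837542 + 44696461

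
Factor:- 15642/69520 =-9/40 = -  2^( - 3)* 3^2*5^( - 1)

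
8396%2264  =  1604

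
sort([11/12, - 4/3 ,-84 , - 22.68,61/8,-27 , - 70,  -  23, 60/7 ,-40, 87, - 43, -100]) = [-100, - 84, - 70,-43 ,-40, -27,-23,- 22.68, - 4/3,11/12,61/8,60/7, 87]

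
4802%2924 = 1878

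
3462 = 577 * 6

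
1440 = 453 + 987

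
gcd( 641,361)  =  1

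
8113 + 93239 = 101352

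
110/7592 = 55/3796= 0.01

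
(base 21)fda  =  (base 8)15362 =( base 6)51534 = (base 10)6898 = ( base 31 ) 75G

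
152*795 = 120840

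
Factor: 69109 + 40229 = 109338 = 2^1*3^1*18223^1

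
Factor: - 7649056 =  - 2^5*151^1*1583^1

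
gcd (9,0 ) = 9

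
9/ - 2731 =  - 9/2731 = - 0.00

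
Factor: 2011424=2^5*239^1*263^1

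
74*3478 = 257372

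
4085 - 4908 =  - 823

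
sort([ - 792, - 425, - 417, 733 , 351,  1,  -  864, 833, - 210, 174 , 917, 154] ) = [ - 864, - 792,-425 , -417, - 210,1, 154, 174, 351,733, 833,917] 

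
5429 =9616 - 4187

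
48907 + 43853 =92760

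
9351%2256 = 327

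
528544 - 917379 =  - 388835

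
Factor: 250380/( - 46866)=  -  2^1*3^1 * 5^1* 13^1*73^( - 1) = - 390/73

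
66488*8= 531904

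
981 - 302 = 679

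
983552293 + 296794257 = 1280346550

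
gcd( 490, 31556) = 98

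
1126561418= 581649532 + 544911886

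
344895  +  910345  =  1255240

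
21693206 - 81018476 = -59325270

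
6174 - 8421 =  - 2247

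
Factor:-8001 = -3^2*7^1*127^1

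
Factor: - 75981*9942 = -2^1*3^2*19^1 * 31^1*43^1*1657^1 = - 755403102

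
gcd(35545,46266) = 1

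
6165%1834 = 663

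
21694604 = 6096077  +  15598527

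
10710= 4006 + 6704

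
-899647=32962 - 932609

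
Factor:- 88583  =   - 11^1*8053^1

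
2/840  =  1/420  =  0.00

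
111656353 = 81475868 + 30180485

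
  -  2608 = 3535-6143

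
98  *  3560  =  348880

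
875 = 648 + 227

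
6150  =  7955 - 1805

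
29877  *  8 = 239016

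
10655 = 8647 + 2008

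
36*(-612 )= - 22032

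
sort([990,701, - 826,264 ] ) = [ - 826, 264,701 , 990 ] 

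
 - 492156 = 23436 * ( - 21 )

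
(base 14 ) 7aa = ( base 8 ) 2762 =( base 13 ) 901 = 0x5f2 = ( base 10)1522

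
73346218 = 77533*946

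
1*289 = 289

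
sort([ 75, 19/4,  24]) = [ 19/4, 24,75]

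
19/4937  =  19/4937 = 0.00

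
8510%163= 34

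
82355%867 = 857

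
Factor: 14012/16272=31/36 = 2^(  -  2 ) * 3^( - 2 )*31^1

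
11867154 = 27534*431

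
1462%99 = 76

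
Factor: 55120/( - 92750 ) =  - 2^3*5^( - 2 )*7^ ( - 1 )*13^1 = - 104/175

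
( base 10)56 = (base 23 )2A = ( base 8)70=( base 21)2E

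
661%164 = 5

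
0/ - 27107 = 0/1= -0.00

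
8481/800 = 10 + 481/800=10.60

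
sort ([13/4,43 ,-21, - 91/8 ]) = [ - 21,-91/8,  13/4,43 ]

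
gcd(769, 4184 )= 1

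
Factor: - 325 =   -  5^2 * 13^1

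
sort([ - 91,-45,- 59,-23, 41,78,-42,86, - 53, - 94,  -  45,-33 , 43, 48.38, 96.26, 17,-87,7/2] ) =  [  -  94,  -  91, - 87, - 59,-53, - 45,- 45, - 42 ,- 33, - 23,7/2,17, 41,  43, 48.38, 78, 86, 96.26]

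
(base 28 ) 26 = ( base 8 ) 76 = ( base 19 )35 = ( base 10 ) 62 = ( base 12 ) 52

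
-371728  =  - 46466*8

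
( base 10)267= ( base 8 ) 413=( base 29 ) 96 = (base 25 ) AH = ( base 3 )100220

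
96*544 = 52224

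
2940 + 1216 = 4156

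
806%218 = 152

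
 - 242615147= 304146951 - 546762098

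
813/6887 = 813/6887 = 0.12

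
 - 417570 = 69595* ( - 6)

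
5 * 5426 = 27130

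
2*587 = 1174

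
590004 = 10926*54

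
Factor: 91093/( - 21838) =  - 2^(  -  1 )*61^( - 1 )*71^1*179^( - 1)*1283^1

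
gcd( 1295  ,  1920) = 5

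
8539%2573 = 820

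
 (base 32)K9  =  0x289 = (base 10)649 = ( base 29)mb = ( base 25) 10O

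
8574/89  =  96+30/89 = 96.34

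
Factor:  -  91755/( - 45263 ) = 3^2*5^1*2039^1*45263^( - 1 ) 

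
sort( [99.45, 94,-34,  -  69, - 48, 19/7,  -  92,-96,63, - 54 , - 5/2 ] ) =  [ - 96,- 92, - 69, - 54,-48, - 34, - 5/2, 19/7,63,94,99.45]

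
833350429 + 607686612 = 1441037041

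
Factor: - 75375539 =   -  31^1*2431469^1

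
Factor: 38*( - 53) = -2014 = -  2^1*19^1*53^1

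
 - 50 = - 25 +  - 25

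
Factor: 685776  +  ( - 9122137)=-19^1* 29^1*61^1*251^1=- 8436361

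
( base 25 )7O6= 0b1001101110101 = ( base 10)4981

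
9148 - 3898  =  5250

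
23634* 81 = 1914354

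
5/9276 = 5/9276 =0.00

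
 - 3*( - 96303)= 288909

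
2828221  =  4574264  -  1746043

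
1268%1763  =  1268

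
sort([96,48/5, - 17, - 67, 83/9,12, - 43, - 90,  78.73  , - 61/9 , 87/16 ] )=[ - 90, - 67, - 43, - 17,  -  61/9,87/16, 83/9,48/5,12, 78.73,96 ] 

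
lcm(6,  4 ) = 12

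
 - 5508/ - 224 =24 + 33/56 = 24.59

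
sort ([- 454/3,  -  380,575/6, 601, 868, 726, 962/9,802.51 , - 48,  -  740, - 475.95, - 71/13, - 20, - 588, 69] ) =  [ - 740,-588, - 475.95,  -  380 , - 454/3, - 48, -20, - 71/13,  69, 575/6,962/9,601, 726, 802.51,  868]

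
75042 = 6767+68275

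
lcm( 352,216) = 9504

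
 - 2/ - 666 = 1/333 = 0.00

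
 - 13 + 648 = 635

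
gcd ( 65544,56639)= 1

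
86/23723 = 86/23723 = 0.00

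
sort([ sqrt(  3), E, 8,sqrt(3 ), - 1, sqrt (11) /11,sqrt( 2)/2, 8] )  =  [ - 1, sqrt( 11)/11, sqrt( 2 )/2, sqrt(3 ), sqrt (3), E,  8,8 ] 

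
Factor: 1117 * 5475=6115575  =  3^1 * 5^2*73^1  *  1117^1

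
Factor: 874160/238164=980/267 = 2^2*3^ ( - 1 ) * 5^1*7^2*89^( - 1) 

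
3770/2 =1885 = 1885.00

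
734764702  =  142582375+592182327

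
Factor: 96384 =2^7 * 3^1*251^1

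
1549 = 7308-5759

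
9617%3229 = 3159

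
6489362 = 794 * 8173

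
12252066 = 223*54942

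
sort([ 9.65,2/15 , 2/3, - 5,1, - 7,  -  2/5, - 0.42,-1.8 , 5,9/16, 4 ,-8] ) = [ - 8, - 7, - 5, - 1.8, -0.42, - 2/5,2/15 , 9/16, 2/3,1,  4,5, 9.65] 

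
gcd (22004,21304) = 4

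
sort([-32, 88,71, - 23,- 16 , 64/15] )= [-32, - 23,-16,64/15,  71, 88 ] 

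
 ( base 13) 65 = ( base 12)6B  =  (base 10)83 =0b1010011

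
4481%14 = 1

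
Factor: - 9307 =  -41^1*227^1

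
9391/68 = 138 + 7/68 =138.10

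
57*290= 16530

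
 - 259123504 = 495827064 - 754950568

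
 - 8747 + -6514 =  - 15261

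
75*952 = 71400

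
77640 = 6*12940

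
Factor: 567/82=2^( - 1)*3^4*7^1 *41^ (-1 ) 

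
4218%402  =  198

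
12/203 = 12/203 = 0.06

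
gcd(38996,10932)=4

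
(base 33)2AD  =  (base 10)2521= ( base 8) 4731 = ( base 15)B31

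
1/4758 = 1/4758 = 0.00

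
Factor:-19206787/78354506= - 2^( -1)*17^1*29^1*131^(-1)*38959^1 * 299063^(  -  1) 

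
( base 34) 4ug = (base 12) 3338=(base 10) 5660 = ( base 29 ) 6l5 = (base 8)13034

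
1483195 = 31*47845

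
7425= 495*15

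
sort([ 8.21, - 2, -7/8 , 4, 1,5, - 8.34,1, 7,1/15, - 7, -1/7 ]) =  [ - 8.34, - 7, - 2, - 7/8, - 1/7, 1/15, 1, 1, 4 , 5, 7, 8.21 ]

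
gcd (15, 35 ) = 5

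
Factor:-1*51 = -3^1*17^1= -51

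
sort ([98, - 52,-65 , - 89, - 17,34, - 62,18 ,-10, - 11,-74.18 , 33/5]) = [-89, - 74.18 , - 65,-62 ,-52, - 17,  -  11, - 10, 33/5,18,  34,98 ]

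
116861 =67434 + 49427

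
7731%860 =851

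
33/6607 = 33/6607   =  0.00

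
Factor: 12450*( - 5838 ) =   -  72683100 = -2^2 * 3^2 * 5^2* 7^1*83^1*139^1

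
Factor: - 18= - 2^1*3^2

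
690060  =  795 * 868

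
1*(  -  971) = - 971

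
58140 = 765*76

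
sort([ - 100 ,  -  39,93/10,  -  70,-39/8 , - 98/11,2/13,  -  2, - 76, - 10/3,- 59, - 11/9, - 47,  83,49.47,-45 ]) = [ - 100, - 76, - 70, - 59, -47, - 45,-39, - 98/11,-39/8,-10/3, - 2, - 11/9 , 2/13 , 93/10,  49.47, 83 ] 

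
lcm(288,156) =3744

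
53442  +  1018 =54460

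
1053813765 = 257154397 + 796659368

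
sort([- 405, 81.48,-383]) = [  -  405, -383,  81.48 ]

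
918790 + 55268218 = 56187008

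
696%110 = 36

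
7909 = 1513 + 6396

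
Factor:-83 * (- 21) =3^1*7^1 * 83^1=1743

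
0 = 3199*0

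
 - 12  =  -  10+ -2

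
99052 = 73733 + 25319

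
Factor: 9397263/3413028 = 2^ ( - 2)*37^(  -  1) * 43^1*97^1*751^1*7687^( - 1)= 3132421/1137676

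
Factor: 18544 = 2^4*  19^1*61^1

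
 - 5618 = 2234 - 7852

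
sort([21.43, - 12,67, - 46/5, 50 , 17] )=[ - 12, - 46/5,17,21.43 , 50 , 67]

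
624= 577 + 47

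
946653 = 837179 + 109474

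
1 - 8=  -  7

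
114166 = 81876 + 32290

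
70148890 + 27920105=98068995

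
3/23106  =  1/7702 = 0.00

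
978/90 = 10  +  13/15  =  10.87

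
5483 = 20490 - 15007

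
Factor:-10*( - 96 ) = 2^6*3^1*5^1= 960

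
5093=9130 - 4037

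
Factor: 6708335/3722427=3^ ( - 2 ) * 5^1*73^1*137^ ( - 1)*3019^ (  -  1)*18379^1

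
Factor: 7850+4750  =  2^3*3^2*5^2*7^1 = 12600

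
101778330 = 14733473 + 87044857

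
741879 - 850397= - 108518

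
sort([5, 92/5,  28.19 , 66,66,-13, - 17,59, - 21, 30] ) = [- 21, - 17, - 13,5,92/5 , 28.19,30,59,66,66 ]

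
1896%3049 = 1896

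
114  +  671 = 785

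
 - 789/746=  - 789/746  =  - 1.06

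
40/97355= 8/19471 = 0.00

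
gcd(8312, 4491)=1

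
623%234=155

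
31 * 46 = 1426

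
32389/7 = 4627 = 4627.00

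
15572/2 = 7786 = 7786.00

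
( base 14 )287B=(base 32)6VT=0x1BFD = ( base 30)7sp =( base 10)7165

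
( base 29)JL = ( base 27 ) L5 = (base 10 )572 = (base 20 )18C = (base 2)1000111100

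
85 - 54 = 31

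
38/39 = 38/39 = 0.97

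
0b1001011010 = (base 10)602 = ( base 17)217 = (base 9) 738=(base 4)21122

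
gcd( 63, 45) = 9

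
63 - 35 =28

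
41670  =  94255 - 52585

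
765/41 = 765/41=18.66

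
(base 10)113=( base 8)161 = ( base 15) 78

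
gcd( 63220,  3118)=2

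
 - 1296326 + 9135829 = 7839503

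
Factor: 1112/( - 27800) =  - 5^( - 2) = - 1/25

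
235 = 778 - 543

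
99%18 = 9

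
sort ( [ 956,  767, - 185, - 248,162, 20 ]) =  [ - 248, - 185,20, 162,767 , 956 ]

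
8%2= 0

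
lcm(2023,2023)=2023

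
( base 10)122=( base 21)5h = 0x7A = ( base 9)145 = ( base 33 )3N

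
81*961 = 77841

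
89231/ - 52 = - 1716+1/52 = - 1715.98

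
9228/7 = 9228/7 = 1318.29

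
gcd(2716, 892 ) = 4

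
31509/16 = 1969 + 5/16 = 1969.31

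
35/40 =7/8 = 0.88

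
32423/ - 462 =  - 32423/462 = -70.18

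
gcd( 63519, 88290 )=3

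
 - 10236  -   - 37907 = 27671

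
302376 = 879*344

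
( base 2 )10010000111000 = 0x2438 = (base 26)dig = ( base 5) 244042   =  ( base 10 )9272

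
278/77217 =278/77217= 0.00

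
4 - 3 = 1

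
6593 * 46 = 303278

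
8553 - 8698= - 145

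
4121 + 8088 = 12209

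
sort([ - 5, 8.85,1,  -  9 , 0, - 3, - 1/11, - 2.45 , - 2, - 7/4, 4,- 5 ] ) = [ - 9,-5, - 5, - 3,-2.45,-2, - 7/4 , -1/11,0 , 1,4,8.85]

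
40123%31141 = 8982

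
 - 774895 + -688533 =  - 1463428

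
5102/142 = 2551/71  =  35.93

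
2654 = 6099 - 3445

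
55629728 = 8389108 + 47240620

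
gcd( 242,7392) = 22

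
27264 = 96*284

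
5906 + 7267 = 13173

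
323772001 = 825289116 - 501517115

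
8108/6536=2027/1634 = 1.24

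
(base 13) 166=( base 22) BB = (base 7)511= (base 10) 253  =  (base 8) 375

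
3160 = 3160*1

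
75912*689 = 52303368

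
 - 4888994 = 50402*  ( - 97)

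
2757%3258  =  2757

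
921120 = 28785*32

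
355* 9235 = 3278425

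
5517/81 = 613/9  =  68.11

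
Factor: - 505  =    -  5^1*101^1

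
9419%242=223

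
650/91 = 50/7 =7.14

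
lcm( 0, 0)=0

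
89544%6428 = 5980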